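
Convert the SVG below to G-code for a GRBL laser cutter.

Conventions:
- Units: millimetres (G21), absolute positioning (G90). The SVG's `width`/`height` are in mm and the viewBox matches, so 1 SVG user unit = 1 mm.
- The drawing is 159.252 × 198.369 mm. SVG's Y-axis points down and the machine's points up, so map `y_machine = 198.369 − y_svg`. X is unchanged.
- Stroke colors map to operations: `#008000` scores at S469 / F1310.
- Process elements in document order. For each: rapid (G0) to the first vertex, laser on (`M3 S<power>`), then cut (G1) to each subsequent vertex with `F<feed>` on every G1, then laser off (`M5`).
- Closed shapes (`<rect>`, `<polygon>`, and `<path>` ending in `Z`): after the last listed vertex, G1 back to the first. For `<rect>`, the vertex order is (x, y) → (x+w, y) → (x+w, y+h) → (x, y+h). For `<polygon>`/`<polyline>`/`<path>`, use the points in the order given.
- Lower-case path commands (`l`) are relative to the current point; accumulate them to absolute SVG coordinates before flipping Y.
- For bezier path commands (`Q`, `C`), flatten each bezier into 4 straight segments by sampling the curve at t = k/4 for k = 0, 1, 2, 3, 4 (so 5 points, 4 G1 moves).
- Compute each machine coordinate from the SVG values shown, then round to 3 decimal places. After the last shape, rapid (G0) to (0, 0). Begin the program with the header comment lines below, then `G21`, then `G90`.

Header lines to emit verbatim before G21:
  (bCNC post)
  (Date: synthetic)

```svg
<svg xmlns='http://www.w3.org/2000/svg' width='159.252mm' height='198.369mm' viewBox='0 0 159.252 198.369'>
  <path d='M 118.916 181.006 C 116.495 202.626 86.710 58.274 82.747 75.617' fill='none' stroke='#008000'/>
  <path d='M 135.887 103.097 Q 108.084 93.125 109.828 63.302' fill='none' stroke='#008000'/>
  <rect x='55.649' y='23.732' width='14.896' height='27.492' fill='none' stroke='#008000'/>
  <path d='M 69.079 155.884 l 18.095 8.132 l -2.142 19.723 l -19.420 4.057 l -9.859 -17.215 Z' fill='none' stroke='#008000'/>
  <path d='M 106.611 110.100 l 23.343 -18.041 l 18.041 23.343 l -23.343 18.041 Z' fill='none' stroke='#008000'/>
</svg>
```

(bCNC post)
(Date: synthetic)
G21
G90
G0 X118.916 Y17.363
M3 S469
G1 X112.801 Y27.148 F1310
G1 X101.410 Y68.454 F1310
G1 X89.730 Y110.561 F1310
G1 X82.747 Y122.752 F1310
M5
G0 X135.887 Y95.272
M3 S469
G1 X123.832 Y101.499 F1310
G1 X115.471 Y110.207 F1310
G1 X110.803 Y121.396 F1310
G1 X109.828 Y135.067 F1310
M5
G0 X55.649 Y174.637
M3 S469
G1 X70.545 Y174.637 F1310
G1 X70.545 Y147.145 F1310
G1 X55.649 Y147.145 F1310
G1 X55.649 Y174.637 F1310
M5
G0 X69.079 Y42.485
M3 S469
G1 X87.174 Y34.353 F1310
G1 X85.032 Y14.630 F1310
G1 X65.612 Y10.573 F1310
G1 X55.753 Y27.788 F1310
G1 X69.079 Y42.485 F1310
M5
G0 X106.611 Y88.269
M3 S469
G1 X129.954 Y106.310 F1310
G1 X147.995 Y82.967 F1310
G1 X124.652 Y64.926 F1310
G1 X106.611 Y88.269 F1310
M5
G0 X0.000 Y0.000

1 u = 1 mm; y_m = 198.369 − y.

[1] `<path>` cubic bezier, #008000→score S469 F1310: (118.916,17.363) → (112.801,27.148) → (101.410,68.454) → (89.730,110.561) → (82.747,122.752)

[2] `<path>` quadratic bezier, #008000→score S469 F1310: (135.887,95.272) → (123.832,101.499) → (115.471,110.207) → (110.803,121.396) → (109.828,135.067)

[3] `<rect>` rectangle, #008000→score S469 F1310: (55.649,174.637) → (70.545,174.637) → (70.545,147.145) → (55.649,147.145) → (55.649,174.637) (closed)

[4] `<path>` regular polygon, #008000→score S469 F1310: (69.079,42.485) → (87.174,34.353) → (85.032,14.630) → (65.612,10.573) → (55.753,27.788) → (69.079,42.485) (closed)

[5] `<path>` regular polygon, #008000→score S469 F1310: (106.611,88.269) → (129.954,106.310) → (147.995,82.967) → (124.652,64.926) → (106.611,88.269) (closed)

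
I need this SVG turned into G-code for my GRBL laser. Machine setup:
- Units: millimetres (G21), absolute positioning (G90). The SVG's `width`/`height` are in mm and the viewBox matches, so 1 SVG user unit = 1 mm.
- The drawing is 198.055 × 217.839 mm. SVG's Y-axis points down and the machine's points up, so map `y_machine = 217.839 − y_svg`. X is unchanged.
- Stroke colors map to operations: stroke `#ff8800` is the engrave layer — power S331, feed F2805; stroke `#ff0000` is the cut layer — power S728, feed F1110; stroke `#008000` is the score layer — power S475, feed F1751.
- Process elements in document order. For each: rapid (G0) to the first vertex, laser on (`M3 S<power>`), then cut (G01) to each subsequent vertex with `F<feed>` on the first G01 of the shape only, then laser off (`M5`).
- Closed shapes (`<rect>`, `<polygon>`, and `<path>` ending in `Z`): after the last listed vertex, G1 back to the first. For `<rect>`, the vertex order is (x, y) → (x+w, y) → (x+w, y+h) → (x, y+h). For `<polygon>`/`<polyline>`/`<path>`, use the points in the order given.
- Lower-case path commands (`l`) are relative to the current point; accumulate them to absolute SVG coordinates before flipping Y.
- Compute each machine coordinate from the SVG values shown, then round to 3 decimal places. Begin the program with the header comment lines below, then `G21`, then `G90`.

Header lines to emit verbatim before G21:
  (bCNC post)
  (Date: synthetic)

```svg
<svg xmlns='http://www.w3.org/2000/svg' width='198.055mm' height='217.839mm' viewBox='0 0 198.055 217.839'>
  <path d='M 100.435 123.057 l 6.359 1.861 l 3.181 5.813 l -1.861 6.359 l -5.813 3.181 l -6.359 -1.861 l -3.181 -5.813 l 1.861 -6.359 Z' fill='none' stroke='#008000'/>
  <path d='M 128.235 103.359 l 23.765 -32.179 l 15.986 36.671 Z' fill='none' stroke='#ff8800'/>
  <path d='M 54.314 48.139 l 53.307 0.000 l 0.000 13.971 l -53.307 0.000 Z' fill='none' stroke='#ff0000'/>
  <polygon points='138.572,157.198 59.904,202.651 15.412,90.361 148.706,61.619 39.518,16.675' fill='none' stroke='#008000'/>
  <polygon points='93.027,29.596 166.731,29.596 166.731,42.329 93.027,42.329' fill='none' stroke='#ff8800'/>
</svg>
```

viewBox `0 0 198.055 217.839` with mm width/height → 1 unit = 1 mm. Flip: y_m = 217.839 − y_svg.

**Shape 1** — `<path>` regular polygon, stroke `#008000` → score (S475, F1751). Machine vertices: (100.435,94.782) → (106.794,92.921) → (109.975,87.108) → (108.114,80.749) → (102.301,77.568) → (95.942,79.429) → (92.761,85.242) → (94.622,91.601) → (100.435,94.782). Closed: final G1 returns to the first vertex.

**Shape 2** — `<path>` regular polygon, stroke `#ff8800` → engrave (S331, F2805). Machine vertices: (128.235,114.480) → (152.000,146.659) → (167.986,109.988) → (128.235,114.480). Closed: final G1 returns to the first vertex.

**Shape 3** — `<path>` rectangle, stroke `#ff0000` → cut (S728, F1110). Machine vertices: (54.314,169.700) → (107.621,169.700) → (107.621,155.729) → (54.314,155.729) → (54.314,169.700). Closed: final G1 returns to the first vertex.

**Shape 4** — `<polygon>` closed polygon, stroke `#008000` → score (S475, F1751). Machine vertices: (138.572,60.641) → (59.904,15.188) → (15.412,127.478) → (148.706,156.220) → (39.518,201.164) → (138.572,60.641). Closed: final G1 returns to the first vertex.

**Shape 5** — `<polygon>` rectangle, stroke `#ff8800` → engrave (S331, F2805). Machine vertices: (93.027,188.243) → (166.731,188.243) → (166.731,175.510) → (93.027,175.510) → (93.027,188.243). Closed: final G1 returns to the first vertex.

(bCNC post)
(Date: synthetic)
G21
G90
G0 X100.435 Y94.782
M3 S475
G01 X106.794 Y92.921 F1751
G01 X109.975 Y87.108
G01 X108.114 Y80.749
G01 X102.301 Y77.568
G01 X95.942 Y79.429
G01 X92.761 Y85.242
G01 X94.622 Y91.601
G01 X100.435 Y94.782
M5
G0 X128.235 Y114.480
M3 S331
G01 X152.000 Y146.659 F2805
G01 X167.986 Y109.988
G01 X128.235 Y114.480
M5
G0 X54.314 Y169.700
M3 S728
G01 X107.621 Y169.700 F1110
G01 X107.621 Y155.729
G01 X54.314 Y155.729
G01 X54.314 Y169.700
M5
G0 X138.572 Y60.641
M3 S475
G01 X59.904 Y15.188 F1751
G01 X15.412 Y127.478
G01 X148.706 Y156.220
G01 X39.518 Y201.164
G01 X138.572 Y60.641
M5
G0 X93.027 Y188.243
M3 S331
G01 X166.731 Y188.243 F2805
G01 X166.731 Y175.510
G01 X93.027 Y175.510
G01 X93.027 Y188.243
M5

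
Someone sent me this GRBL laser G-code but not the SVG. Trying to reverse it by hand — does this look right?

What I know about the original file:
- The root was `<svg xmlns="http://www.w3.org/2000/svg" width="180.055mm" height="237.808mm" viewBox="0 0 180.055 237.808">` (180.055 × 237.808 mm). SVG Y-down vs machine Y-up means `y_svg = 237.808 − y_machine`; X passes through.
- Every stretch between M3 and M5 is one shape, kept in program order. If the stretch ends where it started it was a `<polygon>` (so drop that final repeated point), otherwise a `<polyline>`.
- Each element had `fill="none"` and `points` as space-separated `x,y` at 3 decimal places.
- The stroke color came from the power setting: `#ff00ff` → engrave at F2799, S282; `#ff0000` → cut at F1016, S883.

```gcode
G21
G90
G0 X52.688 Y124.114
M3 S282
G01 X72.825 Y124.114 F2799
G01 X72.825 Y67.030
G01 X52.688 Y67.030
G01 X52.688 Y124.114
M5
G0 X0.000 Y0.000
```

y_svg = 237.808 − y_m. Every run uses S282, so all elements get stroke `#ff00ff` (engrave).

[1] closed run; points: 52.688,113.694 72.825,113.694 72.825,170.778 52.688,170.778

<svg xmlns="http://www.w3.org/2000/svg" width="180.055mm" height="237.808mm" viewBox="0 0 180.055 237.808">
  <polygon points="52.688,113.694 72.825,113.694 72.825,170.778 52.688,170.778" fill="none" stroke="#ff00ff"/>
</svg>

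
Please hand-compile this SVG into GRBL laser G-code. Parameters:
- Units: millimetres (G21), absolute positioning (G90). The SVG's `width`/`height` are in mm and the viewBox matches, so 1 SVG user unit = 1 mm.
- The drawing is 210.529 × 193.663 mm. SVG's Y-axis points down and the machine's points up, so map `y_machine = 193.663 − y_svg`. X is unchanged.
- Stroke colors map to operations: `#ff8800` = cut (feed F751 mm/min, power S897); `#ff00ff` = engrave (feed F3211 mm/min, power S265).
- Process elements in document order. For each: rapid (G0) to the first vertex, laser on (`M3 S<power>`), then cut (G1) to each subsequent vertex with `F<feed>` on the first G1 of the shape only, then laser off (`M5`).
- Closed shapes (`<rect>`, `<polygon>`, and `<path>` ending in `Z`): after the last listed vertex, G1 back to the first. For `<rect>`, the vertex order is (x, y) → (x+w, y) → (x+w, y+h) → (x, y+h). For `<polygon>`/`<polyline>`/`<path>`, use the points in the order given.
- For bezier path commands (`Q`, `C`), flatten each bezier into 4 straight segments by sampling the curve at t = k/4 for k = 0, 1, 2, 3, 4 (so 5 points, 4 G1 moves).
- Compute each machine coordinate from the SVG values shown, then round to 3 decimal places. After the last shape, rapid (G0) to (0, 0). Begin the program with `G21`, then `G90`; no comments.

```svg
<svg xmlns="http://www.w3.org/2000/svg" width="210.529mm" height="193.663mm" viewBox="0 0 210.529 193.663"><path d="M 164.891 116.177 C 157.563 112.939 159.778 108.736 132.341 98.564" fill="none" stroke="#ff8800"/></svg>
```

G21
G90
G0 X164.891 Y77.486
M3 S897
G1 X160.572 Y80.174 F751
G1 X156.157 Y83.692
G1 X147.971 Y88.511
G1 X132.341 Y95.099
M5
G0 X0.000 Y0.000

1 u = 1 mm; y_m = 193.663 − y.

[1] `<path>` cubic bezier, #ff8800→cut S897 F751: (164.891,77.486) → (160.572,80.174) → (156.157,83.692) → (147.971,88.511) → (132.341,95.099)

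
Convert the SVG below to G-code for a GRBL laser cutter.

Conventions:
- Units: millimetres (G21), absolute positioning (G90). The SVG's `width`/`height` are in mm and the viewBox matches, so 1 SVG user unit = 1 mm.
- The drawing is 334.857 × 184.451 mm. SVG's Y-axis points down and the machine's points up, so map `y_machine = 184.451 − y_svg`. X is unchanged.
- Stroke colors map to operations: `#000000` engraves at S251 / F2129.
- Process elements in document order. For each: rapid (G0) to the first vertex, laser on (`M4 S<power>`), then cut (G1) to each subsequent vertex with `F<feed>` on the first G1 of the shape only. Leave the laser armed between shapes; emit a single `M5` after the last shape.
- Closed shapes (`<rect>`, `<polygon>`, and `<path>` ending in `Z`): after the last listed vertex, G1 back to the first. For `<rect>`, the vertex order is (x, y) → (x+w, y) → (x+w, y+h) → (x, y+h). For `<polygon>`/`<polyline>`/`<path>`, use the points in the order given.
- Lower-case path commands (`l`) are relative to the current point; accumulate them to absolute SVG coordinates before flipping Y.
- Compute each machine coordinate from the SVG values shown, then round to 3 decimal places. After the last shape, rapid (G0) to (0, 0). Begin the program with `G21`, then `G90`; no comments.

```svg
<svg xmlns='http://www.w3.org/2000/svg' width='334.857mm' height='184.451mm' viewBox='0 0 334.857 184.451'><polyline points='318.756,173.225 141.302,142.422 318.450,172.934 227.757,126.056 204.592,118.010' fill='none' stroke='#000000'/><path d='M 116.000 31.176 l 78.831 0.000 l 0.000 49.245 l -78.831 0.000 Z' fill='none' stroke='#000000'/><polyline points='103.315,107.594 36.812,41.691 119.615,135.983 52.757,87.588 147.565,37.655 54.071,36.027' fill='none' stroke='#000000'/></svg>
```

G21
G90
G0 X318.756 Y11.226
M4 S251
G1 X141.302 Y42.029 F2129
G1 X318.450 Y11.517
G1 X227.757 Y58.395
G1 X204.592 Y66.441
G0 X116.000 Y153.275
M4 S251
G1 X194.831 Y153.275 F2129
G1 X194.831 Y104.030
G1 X116.000 Y104.030
G1 X116.000 Y153.275
G0 X103.315 Y76.857
M4 S251
G1 X36.812 Y142.760 F2129
G1 X119.615 Y48.468
G1 X52.757 Y96.863
G1 X147.565 Y146.796
G1 X54.071 Y148.424
M5
G0 X0.000 Y0.000

1 u = 1 mm; y_m = 184.451 − y.

[1] `<polyline>` open polyline, #000000→engrave S251 F2129: (318.756,11.226) → (141.302,42.029) → (318.450,11.517) → (227.757,58.395) → (204.592,66.441)

[2] `<path>` rectangle, #000000→engrave S251 F2129: (116.000,153.275) → (194.831,153.275) → (194.831,104.030) → (116.000,104.030) → (116.000,153.275) (closed)

[3] `<polyline>` open polyline, #000000→engrave S251 F2129: (103.315,76.857) → (36.812,142.760) → (119.615,48.468) → (52.757,96.863) → (147.565,146.796) → (54.071,148.424)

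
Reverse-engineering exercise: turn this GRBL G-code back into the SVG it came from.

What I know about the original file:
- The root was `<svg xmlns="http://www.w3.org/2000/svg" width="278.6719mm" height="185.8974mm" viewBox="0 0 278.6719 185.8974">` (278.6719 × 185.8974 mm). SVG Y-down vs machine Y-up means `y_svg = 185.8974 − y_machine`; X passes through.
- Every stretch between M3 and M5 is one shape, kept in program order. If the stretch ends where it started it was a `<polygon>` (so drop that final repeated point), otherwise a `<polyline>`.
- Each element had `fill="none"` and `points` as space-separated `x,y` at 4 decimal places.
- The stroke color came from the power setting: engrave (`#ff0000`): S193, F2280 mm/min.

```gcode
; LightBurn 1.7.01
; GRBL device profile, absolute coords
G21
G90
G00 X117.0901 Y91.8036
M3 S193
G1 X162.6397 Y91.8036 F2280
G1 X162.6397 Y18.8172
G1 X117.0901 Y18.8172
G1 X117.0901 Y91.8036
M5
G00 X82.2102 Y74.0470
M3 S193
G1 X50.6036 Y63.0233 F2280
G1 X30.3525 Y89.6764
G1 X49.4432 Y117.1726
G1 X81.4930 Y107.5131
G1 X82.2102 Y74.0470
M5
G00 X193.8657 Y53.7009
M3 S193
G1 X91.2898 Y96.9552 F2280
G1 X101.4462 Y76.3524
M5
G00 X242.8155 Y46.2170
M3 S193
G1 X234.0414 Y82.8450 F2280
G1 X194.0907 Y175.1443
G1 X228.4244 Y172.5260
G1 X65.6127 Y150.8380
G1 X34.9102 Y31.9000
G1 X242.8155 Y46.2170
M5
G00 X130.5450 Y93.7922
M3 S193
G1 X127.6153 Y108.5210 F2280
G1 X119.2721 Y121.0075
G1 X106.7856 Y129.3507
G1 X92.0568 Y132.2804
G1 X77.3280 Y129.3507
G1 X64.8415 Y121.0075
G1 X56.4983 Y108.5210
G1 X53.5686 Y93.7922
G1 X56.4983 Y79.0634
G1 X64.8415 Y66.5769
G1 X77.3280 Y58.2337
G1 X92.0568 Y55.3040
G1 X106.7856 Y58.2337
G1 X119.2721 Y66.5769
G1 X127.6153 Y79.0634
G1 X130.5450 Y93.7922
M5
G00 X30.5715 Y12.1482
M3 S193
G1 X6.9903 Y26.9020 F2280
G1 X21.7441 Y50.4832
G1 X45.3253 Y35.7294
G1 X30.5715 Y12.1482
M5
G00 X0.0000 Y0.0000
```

<svg xmlns="http://www.w3.org/2000/svg" width="278.6719mm" height="185.8974mm" viewBox="0 0 278.6719 185.8974">
  <polygon points="117.0901,94.0938 162.6397,94.0938 162.6397,167.0802 117.0901,167.0802" fill="none" stroke="#ff0000"/>
  <polygon points="82.2102,111.8504 50.6036,122.8741 30.3525,96.2210 49.4432,68.7248 81.4930,78.3843" fill="none" stroke="#ff0000"/>
  <polyline points="193.8657,132.1965 91.2898,88.9422 101.4462,109.5450" fill="none" stroke="#ff0000"/>
  <polygon points="242.8155,139.6804 234.0414,103.0524 194.0907,10.7531 228.4244,13.3714 65.6127,35.0594 34.9102,153.9974" fill="none" stroke="#ff0000"/>
  <polygon points="130.5450,92.1052 127.6153,77.3764 119.2721,64.8899 106.7856,56.5467 92.0568,53.6170 77.3280,56.5467 64.8415,64.8899 56.4983,77.3764 53.5686,92.1052 56.4983,106.8340 64.8415,119.3205 77.3280,127.6637 92.0568,130.5934 106.7856,127.6637 119.2721,119.3205 127.6153,106.8340" fill="none" stroke="#ff0000"/>
  <polygon points="30.5715,173.7492 6.9903,158.9954 21.7441,135.4142 45.3253,150.1680" fill="none" stroke="#ff0000"/>
</svg>

Machine Y-up, SVG Y-down with viewBox height 185.8974, so y_svg = 185.8974 − y_machine; X carries over. Every run uses S193, so all elements get stroke `#ff0000` (engrave).

Run 1: The run returns to its start, so emit a `<polygon>` with points (Y-flipped): 117.0901,94.0938 162.6397,94.0938 162.6397,167.0802 117.0901,167.0802.

Run 2: The run returns to its start, so emit a `<polygon>` with points (Y-flipped): 82.2102,111.8504 50.6036,122.8741 30.3525,96.2210 49.4432,68.7248 81.4930,78.3843.

Run 3: The run is open, so emit a `<polyline>` with points (Y-flipped): 193.8657,132.1965 91.2898,88.9422 101.4462,109.5450.

Run 4: The run returns to its start, so emit a `<polygon>` with points (Y-flipped): 242.8155,139.6804 234.0414,103.0524 194.0907,10.7531 228.4244,13.3714 65.6127,35.0594 34.9102,153.9974.

Run 5: The run returns to its start, so emit a `<polygon>` with points (Y-flipped): 130.5450,92.1052 127.6153,77.3764 119.2721,64.8899 106.7856,56.5467 92.0568,53.6170 77.3280,56.5467 64.8415,64.8899 56.4983,77.3764 53.5686,92.1052 56.4983,106.8340 64.8415,119.3205 77.3280,127.6637 92.0568,130.5934 106.7856,127.6637 119.2721,119.3205 127.6153,106.8340.

Run 6: The run returns to its start, so emit a `<polygon>` with points (Y-flipped): 30.5715,173.7492 6.9903,158.9954 21.7441,135.4142 45.3253,150.1680.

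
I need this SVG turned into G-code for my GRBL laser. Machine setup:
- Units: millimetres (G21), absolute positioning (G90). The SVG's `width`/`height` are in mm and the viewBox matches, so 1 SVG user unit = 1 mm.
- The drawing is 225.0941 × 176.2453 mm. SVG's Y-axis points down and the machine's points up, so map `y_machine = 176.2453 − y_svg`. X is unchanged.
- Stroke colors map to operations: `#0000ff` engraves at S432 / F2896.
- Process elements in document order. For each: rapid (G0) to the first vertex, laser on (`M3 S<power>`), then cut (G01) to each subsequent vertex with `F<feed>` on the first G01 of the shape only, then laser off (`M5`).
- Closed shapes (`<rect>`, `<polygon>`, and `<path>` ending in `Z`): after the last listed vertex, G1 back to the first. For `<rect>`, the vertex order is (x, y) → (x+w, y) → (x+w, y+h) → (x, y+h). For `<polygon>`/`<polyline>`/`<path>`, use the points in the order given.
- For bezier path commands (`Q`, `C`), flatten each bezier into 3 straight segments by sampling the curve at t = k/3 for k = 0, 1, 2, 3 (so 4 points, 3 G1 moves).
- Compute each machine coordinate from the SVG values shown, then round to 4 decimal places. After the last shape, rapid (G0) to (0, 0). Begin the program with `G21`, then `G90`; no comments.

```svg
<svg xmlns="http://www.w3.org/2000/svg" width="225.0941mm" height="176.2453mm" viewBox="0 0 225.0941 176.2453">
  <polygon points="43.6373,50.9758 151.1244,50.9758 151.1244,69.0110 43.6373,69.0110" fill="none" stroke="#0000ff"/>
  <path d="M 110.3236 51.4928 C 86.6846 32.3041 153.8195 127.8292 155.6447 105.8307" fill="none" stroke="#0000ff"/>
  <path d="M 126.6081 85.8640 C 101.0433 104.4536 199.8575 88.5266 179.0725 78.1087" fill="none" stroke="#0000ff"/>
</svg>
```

Since the viewBox matches the mm dimensions, user units are millimetres directly. The only transform is the Y-flip y_m = 176.2453 − y_svg.

Shape 1 is a rectangle drawn with `<polygon>`. Its stroke #0000ff means engrave at S432, F2896. After flipping Y the toolpath is (43.6373,125.2695) → (151.1244,125.2695) → (151.1244,107.2343) → (43.6373,107.2343) → (43.6373,125.2695), returning to the start.

Shape 2 is a cubic bezier drawn with `<path>`. Its stroke #0000ff means engrave at S432, F2896. After flipping Y the toolpath is (110.3236,124.7525) → (111.1617,114.3047) → (137.8305,78.9892) → (155.6447,70.4146).

Shape 3 is a cubic bezier drawn with `<path>`. Its stroke #0000ff means engrave at S432, F2896. After flipping Y the toolpath is (126.6081,90.3813) → (133.4667,81.8148) → (169.0273,87.3648) → (179.0725,98.1366).

G21
G90
G0 X43.6373 Y125.2695
M3 S432
G01 X151.1244 Y125.2695 F2896
G01 X151.1244 Y107.2343
G01 X43.6373 Y107.2343
G01 X43.6373 Y125.2695
M5
G0 X110.3236 Y124.7525
M3 S432
G01 X111.1617 Y114.3047 F2896
G01 X137.8305 Y78.9892
G01 X155.6447 Y70.4146
M5
G0 X126.6081 Y90.3813
M3 S432
G01 X133.4667 Y81.8148 F2896
G01 X169.0273 Y87.3648
G01 X179.0725 Y98.1366
M5
G0 X0.0000 Y0.0000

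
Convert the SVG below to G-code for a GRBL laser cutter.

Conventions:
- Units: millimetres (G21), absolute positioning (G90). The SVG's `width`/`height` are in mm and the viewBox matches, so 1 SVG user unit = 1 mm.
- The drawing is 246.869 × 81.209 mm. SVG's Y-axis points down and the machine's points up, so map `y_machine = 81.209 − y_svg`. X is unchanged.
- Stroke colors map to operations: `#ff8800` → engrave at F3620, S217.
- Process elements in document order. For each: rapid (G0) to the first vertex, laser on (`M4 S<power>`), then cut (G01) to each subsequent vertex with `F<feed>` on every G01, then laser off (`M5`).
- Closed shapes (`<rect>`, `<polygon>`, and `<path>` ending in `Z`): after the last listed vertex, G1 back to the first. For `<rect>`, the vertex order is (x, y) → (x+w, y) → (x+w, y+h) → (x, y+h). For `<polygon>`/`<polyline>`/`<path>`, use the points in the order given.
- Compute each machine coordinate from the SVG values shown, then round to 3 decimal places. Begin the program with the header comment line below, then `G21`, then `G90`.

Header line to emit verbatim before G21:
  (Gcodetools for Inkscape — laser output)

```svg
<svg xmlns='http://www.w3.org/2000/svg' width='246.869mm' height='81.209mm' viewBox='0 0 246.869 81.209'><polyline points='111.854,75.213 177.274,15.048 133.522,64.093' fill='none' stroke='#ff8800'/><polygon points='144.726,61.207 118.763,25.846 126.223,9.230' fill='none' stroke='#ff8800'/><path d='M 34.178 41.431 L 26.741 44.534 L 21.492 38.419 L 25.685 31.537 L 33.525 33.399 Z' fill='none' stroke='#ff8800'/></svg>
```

(Gcodetools for Inkscape — laser output)
G21
G90
G0 X111.854 Y5.996
M4 S217
G01 X177.274 Y66.161 F3620
G01 X133.522 Y17.116 F3620
M5
G0 X144.726 Y20.002
M4 S217
G01 X118.763 Y55.363 F3620
G01 X126.223 Y71.979 F3620
G01 X144.726 Y20.002 F3620
M5
G0 X34.178 Y39.778
M4 S217
G01 X26.741 Y36.675 F3620
G01 X21.492 Y42.790 F3620
G01 X25.685 Y49.672 F3620
G01 X33.525 Y47.810 F3620
G01 X34.178 Y39.778 F3620
M5

Since the viewBox matches the mm dimensions, user units are millimetres directly. The only transform is the Y-flip y_m = 81.209 − y_svg.

Shape 1 is a open polyline drawn with `<polyline>`. Its stroke #ff8800 means engrave at S217, F3620. After flipping Y the toolpath is (111.854,5.996) → (177.274,66.161) → (133.522,17.116).

Shape 2 is a closed polygon drawn with `<polygon>`. Its stroke #ff8800 means engrave at S217, F3620. After flipping Y the toolpath is (144.726,20.002) → (118.763,55.363) → (126.223,71.979) → (144.726,20.002), returning to the start.

Shape 3 is a regular polygon drawn with `<path>`. Its stroke #ff8800 means engrave at S217, F3620. After flipping Y the toolpath is (34.178,39.778) → (26.741,36.675) → (21.492,42.790) → (25.685,49.672) → (33.525,47.810) → (34.178,39.778), returning to the start.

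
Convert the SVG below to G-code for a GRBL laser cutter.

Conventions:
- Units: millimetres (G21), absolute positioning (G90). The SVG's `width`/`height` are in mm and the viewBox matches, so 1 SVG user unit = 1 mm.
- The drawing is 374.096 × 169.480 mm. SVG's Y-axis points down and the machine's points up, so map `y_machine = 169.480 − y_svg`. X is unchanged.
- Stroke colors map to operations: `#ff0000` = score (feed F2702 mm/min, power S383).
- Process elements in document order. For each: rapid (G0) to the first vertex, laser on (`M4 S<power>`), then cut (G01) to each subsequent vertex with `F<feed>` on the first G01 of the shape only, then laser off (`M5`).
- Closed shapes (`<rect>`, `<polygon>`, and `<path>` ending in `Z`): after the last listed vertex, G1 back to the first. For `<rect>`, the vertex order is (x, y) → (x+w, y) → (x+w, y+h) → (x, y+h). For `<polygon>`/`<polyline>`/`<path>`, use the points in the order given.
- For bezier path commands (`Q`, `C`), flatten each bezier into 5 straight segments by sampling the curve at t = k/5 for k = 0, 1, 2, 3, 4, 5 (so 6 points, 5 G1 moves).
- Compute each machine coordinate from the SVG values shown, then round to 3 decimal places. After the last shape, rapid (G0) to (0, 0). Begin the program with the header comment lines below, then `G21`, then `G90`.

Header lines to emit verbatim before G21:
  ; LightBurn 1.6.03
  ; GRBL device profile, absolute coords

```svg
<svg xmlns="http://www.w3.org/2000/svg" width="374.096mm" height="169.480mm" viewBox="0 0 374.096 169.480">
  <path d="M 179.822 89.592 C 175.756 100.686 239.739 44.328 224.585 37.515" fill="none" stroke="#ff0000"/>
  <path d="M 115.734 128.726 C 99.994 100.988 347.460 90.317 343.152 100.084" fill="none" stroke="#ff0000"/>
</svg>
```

; LightBurn 1.6.03
; GRBL device profile, absolute coords
G21
G90
G0 X179.822 Y79.888
M4 S383
G01 X184.371 Y80.390 F2702
G01 X198.186 Y91.464
G01 X214.204 Y107.496
G01 X225.358 Y122.868
G01 X224.585 Y131.965
M5
G0 X115.734 Y40.754
M4 S383
G01 X133.755 Y55.322 F2702
G01 X190.226 Y65.632
G01 X260.429 Y71.522
G01 X319.644 Y72.831
G01 X343.152 Y69.396
M5
G0 X0.000 Y0.000

viewBox `0 0 374.096 169.480` with mm width/height → 1 unit = 1 mm. Flip: y_m = 169.480 − y_svg.

**Shape 1** — `<path>` cubic bezier, stroke `#ff0000` → score (S383, F2702). Control points (SVG): P0=(179.822,89.592), P1=(175.756,100.686), P2=(239.739,44.328), P3=(224.585,37.515); sampled at t=k/5. Machine vertices: (179.822,79.888) → (184.371,80.390) → (198.186,91.464) → (214.204,107.496) → (225.358,122.868) → (224.585,131.965). Open path.

**Shape 2** — `<path>` cubic bezier, stroke `#ff0000` → score (S383, F2702). Control points (SVG): P0=(115.734,128.726), P1=(99.994,100.988), P2=(347.460,90.317), P3=(343.152,100.084); sampled at t=k/5. Machine vertices: (115.734,40.754) → (133.755,55.322) → (190.226,65.632) → (260.429,71.522) → (319.644,72.831) → (343.152,69.396). Open path.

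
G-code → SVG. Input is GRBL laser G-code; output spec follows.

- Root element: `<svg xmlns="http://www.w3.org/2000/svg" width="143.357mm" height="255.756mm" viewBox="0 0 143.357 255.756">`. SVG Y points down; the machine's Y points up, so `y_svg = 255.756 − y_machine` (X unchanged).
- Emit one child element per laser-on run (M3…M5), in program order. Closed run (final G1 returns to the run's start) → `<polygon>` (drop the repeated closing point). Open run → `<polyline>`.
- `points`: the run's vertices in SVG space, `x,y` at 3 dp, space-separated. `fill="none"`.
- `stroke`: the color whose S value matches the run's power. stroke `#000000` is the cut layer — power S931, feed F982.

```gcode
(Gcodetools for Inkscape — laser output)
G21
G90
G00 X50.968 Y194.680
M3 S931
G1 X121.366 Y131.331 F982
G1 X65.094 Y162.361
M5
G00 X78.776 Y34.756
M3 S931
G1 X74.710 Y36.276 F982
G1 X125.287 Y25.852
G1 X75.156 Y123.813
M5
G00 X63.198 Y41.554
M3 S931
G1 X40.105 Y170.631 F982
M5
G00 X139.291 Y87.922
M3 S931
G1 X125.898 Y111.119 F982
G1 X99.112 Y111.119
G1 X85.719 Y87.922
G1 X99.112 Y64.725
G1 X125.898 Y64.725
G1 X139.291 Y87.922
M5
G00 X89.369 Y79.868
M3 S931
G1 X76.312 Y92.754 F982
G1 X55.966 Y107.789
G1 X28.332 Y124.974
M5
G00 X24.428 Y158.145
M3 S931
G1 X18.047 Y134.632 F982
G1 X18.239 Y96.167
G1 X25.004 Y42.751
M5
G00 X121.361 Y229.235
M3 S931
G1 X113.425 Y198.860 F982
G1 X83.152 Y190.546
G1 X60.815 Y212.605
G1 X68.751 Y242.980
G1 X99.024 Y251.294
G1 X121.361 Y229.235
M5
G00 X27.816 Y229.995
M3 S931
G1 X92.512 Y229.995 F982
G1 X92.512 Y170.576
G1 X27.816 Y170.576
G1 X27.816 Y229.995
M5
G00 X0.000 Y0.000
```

y_svg = 255.756 − y_m. Every run uses S931, so all elements get stroke `#000000` (cut).

[1] open run; points: 50.968,61.076 121.366,124.425 65.094,93.395

[2] open run; points: 78.776,221.000 74.710,219.480 125.287,229.904 75.156,131.943

[3] open run; points: 63.198,214.202 40.105,85.125

[4] closed run; points: 139.291,167.834 125.898,144.637 99.112,144.637 85.719,167.834 99.112,191.031 125.898,191.031

[5] open run; points: 89.369,175.888 76.312,163.002 55.966,147.967 28.332,130.782

[6] open run; points: 24.428,97.611 18.047,121.124 18.239,159.589 25.004,213.005

[7] closed run; points: 121.361,26.521 113.425,56.896 83.152,65.210 60.815,43.151 68.751,12.776 99.024,4.462

[8] closed run; points: 27.816,25.761 92.512,25.761 92.512,85.180 27.816,85.180

<svg xmlns="http://www.w3.org/2000/svg" width="143.357mm" height="255.756mm" viewBox="0 0 143.357 255.756">
  <polyline points="50.968,61.076 121.366,124.425 65.094,93.395" fill="none" stroke="#000000"/>
  <polyline points="78.776,221.000 74.710,219.480 125.287,229.904 75.156,131.943" fill="none" stroke="#000000"/>
  <polyline points="63.198,214.202 40.105,85.125" fill="none" stroke="#000000"/>
  <polygon points="139.291,167.834 125.898,144.637 99.112,144.637 85.719,167.834 99.112,191.031 125.898,191.031" fill="none" stroke="#000000"/>
  <polyline points="89.369,175.888 76.312,163.002 55.966,147.967 28.332,130.782" fill="none" stroke="#000000"/>
  <polyline points="24.428,97.611 18.047,121.124 18.239,159.589 25.004,213.005" fill="none" stroke="#000000"/>
  <polygon points="121.361,26.521 113.425,56.896 83.152,65.210 60.815,43.151 68.751,12.776 99.024,4.462" fill="none" stroke="#000000"/>
  <polygon points="27.816,25.761 92.512,25.761 92.512,85.180 27.816,85.180" fill="none" stroke="#000000"/>
</svg>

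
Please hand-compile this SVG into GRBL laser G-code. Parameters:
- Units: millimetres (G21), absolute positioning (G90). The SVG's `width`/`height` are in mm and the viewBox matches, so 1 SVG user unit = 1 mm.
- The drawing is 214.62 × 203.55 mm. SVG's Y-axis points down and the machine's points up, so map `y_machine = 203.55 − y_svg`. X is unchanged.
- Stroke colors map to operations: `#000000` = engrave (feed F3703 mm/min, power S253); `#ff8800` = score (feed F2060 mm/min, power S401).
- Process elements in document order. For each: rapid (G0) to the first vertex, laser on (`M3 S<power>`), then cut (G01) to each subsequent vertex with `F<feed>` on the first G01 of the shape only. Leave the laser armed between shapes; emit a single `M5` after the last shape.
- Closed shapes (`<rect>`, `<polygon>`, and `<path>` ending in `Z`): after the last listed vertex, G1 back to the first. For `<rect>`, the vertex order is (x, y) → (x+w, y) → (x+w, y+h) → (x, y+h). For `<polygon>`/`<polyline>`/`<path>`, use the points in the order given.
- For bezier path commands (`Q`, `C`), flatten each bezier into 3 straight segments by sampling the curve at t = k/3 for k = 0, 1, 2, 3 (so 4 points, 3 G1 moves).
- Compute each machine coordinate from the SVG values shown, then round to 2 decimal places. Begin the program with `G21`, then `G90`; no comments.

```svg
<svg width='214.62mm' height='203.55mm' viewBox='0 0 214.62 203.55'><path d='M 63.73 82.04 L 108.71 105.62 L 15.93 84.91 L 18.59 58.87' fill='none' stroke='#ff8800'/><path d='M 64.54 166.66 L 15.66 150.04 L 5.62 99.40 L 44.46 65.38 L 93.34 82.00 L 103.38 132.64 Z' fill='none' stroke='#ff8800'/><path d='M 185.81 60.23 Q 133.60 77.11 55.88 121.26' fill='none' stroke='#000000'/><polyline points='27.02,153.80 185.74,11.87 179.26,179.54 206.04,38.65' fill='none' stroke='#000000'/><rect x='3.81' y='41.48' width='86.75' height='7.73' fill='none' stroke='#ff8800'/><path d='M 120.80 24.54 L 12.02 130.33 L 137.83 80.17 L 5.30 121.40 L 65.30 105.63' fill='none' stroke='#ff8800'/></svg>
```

G21
G90
G0 X63.73 Y121.51
M3 S401
G01 X108.71 Y97.93 F2060
G01 X15.93 Y118.64
G01 X18.59 Y144.68
G0 X64.54 Y36.89
M3 S401
G01 X15.66 Y53.51 F2060
G01 X5.62 Y104.15
G01 X44.46 Y138.17
G01 X93.34 Y121.55
G01 X103.38 Y70.91
G01 X64.54 Y36.89
G0 X185.81 Y143.32
M3 S253
G01 X148.17 Y129.04 F3703
G01 X104.86 Y108.69
G01 X55.88 Y82.29
G0 X27.02 Y49.75
M3 S253
G01 X185.74 Y191.68 F3703
G01 X179.26 Y24.01
G01 X206.04 Y164.90
G0 X3.81 Y162.07
M3 S401
G01 X90.56 Y162.07 F2060
G01 X90.56 Y154.34
G01 X3.81 Y154.34
G01 X3.81 Y162.07
G0 X120.80 Y179.01
M3 S401
G01 X12.02 Y73.22 F2060
G01 X137.83 Y123.38
G01 X5.30 Y82.15
G01 X65.30 Y97.92
M5

1 u = 1 mm; y_m = 203.55 − y.

[1] `<path>` open polyline, #ff8800→score S401 F2060: (63.73,121.51) → (108.71,97.93) → (15.93,118.64) → (18.59,144.68)

[2] `<path>` regular polygon, #ff8800→score S401 F2060: (64.54,36.89) → (15.66,53.51) → (5.62,104.15) → (44.46,138.17) → (93.34,121.55) → (103.38,70.91) → (64.54,36.89) (closed)

[3] `<path>` quadratic bezier, #000000→engrave S253 F3703: (185.81,143.32) → (148.17,129.04) → (104.86,108.69) → (55.88,82.29)

[4] `<polyline>` open polyline, #000000→engrave S253 F3703: (27.02,49.75) → (185.74,191.68) → (179.26,24.01) → (206.04,164.90)

[5] `<rect>` rectangle, #ff8800→score S401 F2060: (3.81,162.07) → (90.56,162.07) → (90.56,154.34) → (3.81,154.34) → (3.81,162.07) (closed)

[6] `<path>` open polyline, #ff8800→score S401 F2060: (120.80,179.01) → (12.02,73.22) → (137.83,123.38) → (5.30,82.15) → (65.30,97.92)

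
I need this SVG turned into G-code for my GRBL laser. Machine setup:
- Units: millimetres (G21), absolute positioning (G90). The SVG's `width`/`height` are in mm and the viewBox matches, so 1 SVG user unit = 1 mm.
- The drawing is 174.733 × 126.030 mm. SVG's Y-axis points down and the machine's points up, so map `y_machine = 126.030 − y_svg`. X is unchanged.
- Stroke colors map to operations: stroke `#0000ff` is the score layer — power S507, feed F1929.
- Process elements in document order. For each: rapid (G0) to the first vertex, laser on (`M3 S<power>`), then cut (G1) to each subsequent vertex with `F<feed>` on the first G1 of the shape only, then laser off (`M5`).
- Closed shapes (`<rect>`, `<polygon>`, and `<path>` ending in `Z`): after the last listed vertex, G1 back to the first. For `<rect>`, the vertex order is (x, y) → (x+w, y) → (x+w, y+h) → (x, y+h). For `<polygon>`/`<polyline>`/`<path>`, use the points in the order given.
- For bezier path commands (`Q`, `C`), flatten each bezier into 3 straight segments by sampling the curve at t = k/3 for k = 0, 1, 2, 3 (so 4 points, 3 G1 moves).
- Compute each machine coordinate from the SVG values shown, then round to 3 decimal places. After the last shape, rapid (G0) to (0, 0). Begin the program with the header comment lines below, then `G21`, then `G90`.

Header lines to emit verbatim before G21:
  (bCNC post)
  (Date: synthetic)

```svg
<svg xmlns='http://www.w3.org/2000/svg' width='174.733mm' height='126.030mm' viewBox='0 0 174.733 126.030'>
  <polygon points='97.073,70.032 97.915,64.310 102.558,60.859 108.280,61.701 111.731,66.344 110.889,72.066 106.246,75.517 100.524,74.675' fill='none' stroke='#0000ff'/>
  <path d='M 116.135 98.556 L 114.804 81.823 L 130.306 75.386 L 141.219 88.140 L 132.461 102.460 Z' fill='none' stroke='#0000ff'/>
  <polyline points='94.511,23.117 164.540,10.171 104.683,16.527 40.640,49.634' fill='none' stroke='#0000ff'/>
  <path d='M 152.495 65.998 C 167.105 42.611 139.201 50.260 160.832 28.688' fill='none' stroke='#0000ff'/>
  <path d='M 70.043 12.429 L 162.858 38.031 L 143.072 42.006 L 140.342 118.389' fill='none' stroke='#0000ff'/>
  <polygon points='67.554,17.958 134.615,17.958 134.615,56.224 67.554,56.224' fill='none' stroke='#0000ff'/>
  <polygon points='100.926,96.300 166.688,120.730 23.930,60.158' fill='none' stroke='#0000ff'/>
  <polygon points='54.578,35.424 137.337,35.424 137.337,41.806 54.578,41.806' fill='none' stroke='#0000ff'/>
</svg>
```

(bCNC post)
(Date: synthetic)
G21
G90
G0 X97.073 Y55.998
M3 S507
G1 X97.915 Y61.720 F1929
G1 X102.558 Y65.171
G1 X108.280 Y64.329
G1 X111.731 Y59.686
G1 X110.889 Y53.964
G1 X106.246 Y50.513
G1 X100.524 Y51.355
G1 X97.073 Y55.998
M5
G0 X116.135 Y27.474
M3 S507
G1 X114.804 Y44.207 F1929
G1 X130.306 Y50.644
G1 X141.219 Y37.890
G1 X132.461 Y23.570
G1 X116.135 Y27.474
M5
G0 X94.511 Y102.913
M3 S507
G1 X164.540 Y115.859 F1929
G1 X104.683 Y109.503
G1 X40.640 Y76.396
M5
G0 X152.495 Y60.032
M3 S507
G1 X156.343 Y75.305 F1929
G1 X152.303 Y83.279
G1 X160.832 Y97.342
M5
G0 X70.043 Y113.601
M3 S507
G1 X162.858 Y87.999 F1929
G1 X143.072 Y84.024
G1 X140.342 Y7.641
M5
G0 X67.554 Y108.072
M3 S507
G1 X134.615 Y108.072 F1929
G1 X134.615 Y69.806
G1 X67.554 Y69.806
G1 X67.554 Y108.072
M5
G0 X100.926 Y29.730
M3 S507
G1 X166.688 Y5.300 F1929
G1 X23.930 Y65.872
G1 X100.926 Y29.730
M5
G0 X54.578 Y90.606
M3 S507
G1 X137.337 Y90.606 F1929
G1 X137.337 Y84.224
G1 X54.578 Y84.224
G1 X54.578 Y90.606
M5
G0 X0.000 Y0.000

viewBox `0 0 174.733 126.030` with mm width/height → 1 unit = 1 mm. Flip: y_m = 126.030 − y_svg.

**Shape 1** — `<polygon>` regular polygon, stroke `#0000ff` → score (S507, F1929). Machine vertices: (97.073,55.998) → (97.915,61.720) → (102.558,65.171) → (108.280,64.329) → (111.731,59.686) → (110.889,53.964) → (106.246,50.513) → (100.524,51.355) → (97.073,55.998). Closed: final G1 returns to the first vertex.

**Shape 2** — `<path>` regular polygon, stroke `#0000ff` → score (S507, F1929). Machine vertices: (116.135,27.474) → (114.804,44.207) → (130.306,50.644) → (141.219,37.890) → (132.461,23.570) → (116.135,27.474). Closed: final G1 returns to the first vertex.

**Shape 3** — `<polyline>` open polyline, stroke `#0000ff` → score (S507, F1929). Machine vertices: (94.511,102.913) → (164.540,115.859) → (104.683,109.503) → (40.640,76.396). Open path.

**Shape 4** — `<path>` cubic bezier, stroke `#0000ff` → score (S507, F1929). Control points (SVG): P0=(152.495,65.998), P1=(167.105,42.611), P2=(139.201,50.260), P3=(160.832,28.688); sampled at t=k/3. Machine vertices: (152.495,60.032) → (156.343,75.305) → (152.303,83.279) → (160.832,97.342). Open path.

**Shape 5** — `<path>` open polyline, stroke `#0000ff` → score (S507, F1929). Machine vertices: (70.043,113.601) → (162.858,87.999) → (143.072,84.024) → (140.342,7.641). Open path.

**Shape 6** — `<polygon>` rectangle, stroke `#0000ff` → score (S507, F1929). Machine vertices: (67.554,108.072) → (134.615,108.072) → (134.615,69.806) → (67.554,69.806) → (67.554,108.072). Closed: final G1 returns to the first vertex.

**Shape 7** — `<polygon>` closed polygon, stroke `#0000ff` → score (S507, F1929). Machine vertices: (100.926,29.730) → (166.688,5.300) → (23.930,65.872) → (100.926,29.730). Closed: final G1 returns to the first vertex.

**Shape 8** — `<polygon>` rectangle, stroke `#0000ff` → score (S507, F1929). Machine vertices: (54.578,90.606) → (137.337,90.606) → (137.337,84.224) → (54.578,84.224) → (54.578,90.606). Closed: final G1 returns to the first vertex.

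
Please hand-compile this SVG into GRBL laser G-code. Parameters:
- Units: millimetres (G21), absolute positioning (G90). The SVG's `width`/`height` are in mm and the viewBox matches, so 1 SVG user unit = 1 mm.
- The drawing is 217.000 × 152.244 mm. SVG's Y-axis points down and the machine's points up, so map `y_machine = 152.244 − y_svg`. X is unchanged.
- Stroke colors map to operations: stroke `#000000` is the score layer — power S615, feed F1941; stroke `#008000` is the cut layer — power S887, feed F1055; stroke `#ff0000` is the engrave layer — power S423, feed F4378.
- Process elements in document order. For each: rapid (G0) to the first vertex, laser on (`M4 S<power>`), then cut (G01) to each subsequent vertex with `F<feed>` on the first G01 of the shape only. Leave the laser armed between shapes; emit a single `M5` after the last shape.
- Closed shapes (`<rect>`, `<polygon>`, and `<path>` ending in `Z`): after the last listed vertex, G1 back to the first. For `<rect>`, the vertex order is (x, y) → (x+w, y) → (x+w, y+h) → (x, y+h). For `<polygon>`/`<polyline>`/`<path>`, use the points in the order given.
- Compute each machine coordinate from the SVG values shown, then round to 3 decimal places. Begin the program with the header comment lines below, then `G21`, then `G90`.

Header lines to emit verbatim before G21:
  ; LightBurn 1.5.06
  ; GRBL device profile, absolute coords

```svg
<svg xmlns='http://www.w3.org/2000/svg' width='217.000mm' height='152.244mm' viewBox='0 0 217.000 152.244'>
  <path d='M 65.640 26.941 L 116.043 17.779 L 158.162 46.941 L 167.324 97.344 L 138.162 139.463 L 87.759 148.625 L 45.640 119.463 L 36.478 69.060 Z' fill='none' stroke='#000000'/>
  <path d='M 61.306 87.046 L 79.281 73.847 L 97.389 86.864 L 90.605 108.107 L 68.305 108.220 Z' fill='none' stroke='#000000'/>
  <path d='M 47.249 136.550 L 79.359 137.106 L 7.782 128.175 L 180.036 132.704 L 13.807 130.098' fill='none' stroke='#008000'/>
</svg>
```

; LightBurn 1.5.06
; GRBL device profile, absolute coords
G21
G90
G0 X65.640 Y125.303
M4 S615
G01 X116.043 Y134.465 F1941
G01 X158.162 Y105.303
G01 X167.324 Y54.900
G01 X138.162 Y12.781
G01 X87.759 Y3.619
G01 X45.640 Y32.781
G01 X36.478 Y83.184
G01 X65.640 Y125.303
G0 X61.306 Y65.198
M4 S615
G01 X79.281 Y78.397 F1941
G01 X97.389 Y65.380
G01 X90.605 Y44.137
G01 X68.305 Y44.024
G01 X61.306 Y65.198
G0 X47.249 Y15.694
M4 S887
G01 X79.359 Y15.138 F1055
G01 X7.782 Y24.069
G01 X180.036 Y19.540
G01 X13.807 Y22.146
M5

Since the viewBox matches the mm dimensions, user units are millimetres directly. The only transform is the Y-flip y_m = 152.244 − y_svg.

Shape 1 is a regular polygon drawn with `<path>`. Its stroke #000000 means score at S615, F1941. After flipping Y the toolpath is (65.640,125.303) → (116.043,134.465) → (158.162,105.303) → (167.324,54.900) → (138.162,12.781) → (87.759,3.619) → (45.640,32.781) → (36.478,83.184) → (65.640,125.303), returning to the start.

Shape 2 is a regular polygon drawn with `<path>`. Its stroke #000000 means score at S615, F1941. After flipping Y the toolpath is (61.306,65.198) → (79.281,78.397) → (97.389,65.380) → (90.605,44.137) → (68.305,44.024) → (61.306,65.198), returning to the start.

Shape 3 is a open polyline drawn with `<path>`. Its stroke #008000 means cut at S887, F1055. After flipping Y the toolpath is (47.249,15.694) → (79.359,15.138) → (7.782,24.069) → (180.036,19.540) → (13.807,22.146).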